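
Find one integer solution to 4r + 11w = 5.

Step 1: Check solvability.
gcd(4, 11) = 1
Since 1 divides 5, solutions exist.

Step 2: Apply extended Euclidean algorithm to find gcd.
We find integers such that 4*x0 + 11*y0 = 1

Step 3: Scale the particular solution.
Multiply by 5/1 = 5:
r = 15, w = -5

Step 4: Verify.
4*(15) + 11*(-5) = 5 = 5 ✓

r = 15, w = -5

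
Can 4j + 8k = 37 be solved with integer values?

Step 1: Compute gcd(4, 8).
gcd(4, 8) = 4

Step 2: Check divisibility.
Does 4 divide 37? 37 = 4 x 9 + 1, so no.

By the theorem on linear Diophantine equations, 4j + 8k = 37 has integer solutions if and only if gcd(4, 8) divides 37. Since 4 does not divide 37, no solutions exist.

No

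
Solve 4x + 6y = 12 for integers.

Step 1: Check solvability.
gcd(4, 6) = 2
Since 2 divides 12, solutions exist.

Step 2: Apply extended Euclidean algorithm to find gcd.
We find integers such that 4*x0 + 6*y0 = 2

Step 3: Scale the particular solution.
Multiply by 12/2 = 6:
x = -6, y = 6

Step 4: Verify.
4*(-6) + 6*(6) = 12 = 12 ✓

x = -6, y = 6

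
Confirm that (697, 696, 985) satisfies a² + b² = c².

Compute a² + b² = 697² + 696² = 485809 + 484416 = 970225
Compute c² = 985² = 970225
Since 970225 = 970225, confirmed.

Yes, it is a Pythagorean triple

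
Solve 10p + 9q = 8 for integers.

Step 1: Check solvability.
gcd(10, 9) = 1
Since 1 divides 8, solutions exist.

Step 2: Apply extended Euclidean algorithm to find gcd.
We find integers such that 10*x0 + 9*y0 = 1

Step 3: Scale the particular solution.
Multiply by 8/1 = 8:
p = 8, q = -8

Step 4: Verify.
10*(8) + 9*(-8) = 8 = 8 ✓

p = 8, q = -8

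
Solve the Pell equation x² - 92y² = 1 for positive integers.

We seek the smallest positive integers (x, y) with x² - 92y² = 1, i.e., x² = 92y² + 1.
Try successive y values:
y = 1: x² = 92·1² + 1 = 93, not a perfect square
y = 2: x² = 92·2² + 1 = 369, not a perfect square
y = 3: x² = 92·3² + 1 = 829, not a perfect square
... continuing the search (or via continued fractions) ...
y = 120: x² = 92·120² + 1 = 1324801, x = 1151 ✓

Verify: 1151² - 92·120² = 1324801 - 1324800 = 1 ✓

x = 1151, y = 120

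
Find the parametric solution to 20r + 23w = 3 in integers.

Step 1: Compute gcd(20, 23) = 1.
Since 1 divides 3, solutions exist.

Step 2: Find a particular solution using extended Euclidean algorithm.
We get r₀ = -24, w₀ = 21.
Check: 20*-24 + 23*21 = 3 = 3 ✓

Step 3: Write the general solution.
r = -24 + (23/1)t = -24 + 23t
w = 21 - (20/1)t = 21 - 20t
for any integer t.

r = -24 + 23t, w = 21 - 20t for integer t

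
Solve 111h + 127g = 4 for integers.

Step 1: Check solvability.
gcd(111, 127) = 1
Since 1 divides 4, solutions exist.

Step 2: Apply extended Euclidean algorithm to find gcd.
We find integers such that 111*x0 + 127*y0 = 1

Step 3: Scale the particular solution.
Multiply by 4/1 = 4:
h = -32, g = 28

Step 4: Verify.
111*(-32) + 127*(28) = 4 = 4 ✓

h = -32, g = 28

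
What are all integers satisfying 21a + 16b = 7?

Step 1: Compute gcd(21, 16) = 1.
Since 1 divides 7, solutions exist.

Step 2: Find a particular solution using extended Euclidean algorithm.
We get a₀ = -21, b₀ = 28.
Check: 21*-21 + 16*28 = 7 = 7 ✓

Step 3: Write the general solution.
a = -21 + (16/1)t = -21 + 16t
b = 28 - (21/1)t = 28 - 21t
for any integer t.

a = -21 + 16t, b = 28 - 21t for integer t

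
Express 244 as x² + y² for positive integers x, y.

We need to find integers x, y > 0 such that x² + y² = 244.
Trying x = 10: y² = 244 - 10² = 244 - 100 = 144
y = 12
Check: 10² + 12² = 100 + 144 = 244 ✓

244 = 10² + 12²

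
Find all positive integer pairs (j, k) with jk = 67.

The positive divisors of 67 are: 1, 67.
Each divisor d gives the pair (d, 67/d):
(1, 67), (67, 1)

(1, 67), (67, 1)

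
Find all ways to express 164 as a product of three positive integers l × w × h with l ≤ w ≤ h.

Iterate l from 1 to ⌊164^(1/3)⌋. For each l dividing 164, iterate w ≥ l with w dividing 164/l, and set h = 164/(l·w).
Triples found (4): (1×1×164), (1×2×82), (1×4×41), (2×2×41)

(1×1×164), (1×2×82), (1×4×41), (2×2×41)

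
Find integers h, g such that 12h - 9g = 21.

Step 1: Check solvability.
gcd(12, 9) = 3
Since 3 divides 21, solutions exist.

Step 2: Apply extended Euclidean algorithm to find gcd.
We find integers such that 12*x0 + 9*y0 = 3

Step 3: Scale the particular solution.
Multiply by 21/3 = 7:
h = 7, g = 7

Step 4: Verify.
12*(7) - 9*(7) = 21 = 21 ✓

h = 7, g = 7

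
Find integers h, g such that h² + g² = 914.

We need to find integers h, g > 0 such that h² + g² = 914.
Trying h = 17: g² = 914 - 17² = 914 - 289 = 625
g = 25
Check: 17² + 25² = 289 + 625 = 914 ✓

914 = 17² + 25²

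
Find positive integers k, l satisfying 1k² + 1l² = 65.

Try small values of k and check whether (65 - 1k²)/1 is a perfect square.
k = 1: 1·1² = 1, so 1l² = 65 - 1 = 64, giving l² = 64, l = 8.
Check: 1·1² + 1·8² = 1 + 64 = 65 ✓

k = 1, l = 8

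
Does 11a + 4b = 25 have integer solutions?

Step 1: Compute gcd(11, 4).
gcd(11, 4) = 1

Step 2: Check divisibility.
Does 1 divide 25? 25 = 1 x 25, so yes.

By the theorem on linear Diophantine equations, 11a + 4b = 25 has integer solutions if and only if gcd(11, 4) divides 25. Since 1 | 25, solutions exist.

Yes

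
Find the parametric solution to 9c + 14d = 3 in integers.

Step 1: Compute gcd(9, 14) = 1.
Since 1 divides 3, solutions exist.

Step 2: Find a particular solution using extended Euclidean algorithm.
We get c₀ = -9, d₀ = 6.
Check: 9*-9 + 14*6 = 3 = 3 ✓

Step 3: Write the general solution.
c = -9 + (14/1)t = -9 + 14t
d = 6 - (9/1)t = 6 - 9t
for any integer t.

c = -9 + 14t, d = 6 - 9t for integer t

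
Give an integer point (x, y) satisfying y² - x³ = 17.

Try small integer x values and check whether x³ + 17 is a perfect square.
x = -2: x³ + 17 = -2³ + 17 = -8 + 17 = 9
Is 9 a perfect square? 3² = 9 ✓
So (x, y) = (-2, -3) is a solution.

x = -2, y = -3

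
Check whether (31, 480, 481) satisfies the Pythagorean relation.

Compute a² + b²:
31² + 480² = 961 + 230400 = 231361
Compute c²:
481² = 231361
Since 231361 = 231361, it is a Pythagorean triple.

Yes, it is a Pythagorean triple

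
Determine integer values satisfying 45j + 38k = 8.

Step 1: Check solvability.
gcd(45, 38) = 1
Since 1 divides 8, solutions exist.

Step 2: Apply extended Euclidean algorithm to find gcd.
We find integers such that 45*x0 + 38*y0 = 1

Step 3: Scale the particular solution.
Multiply by 8/1 = 8:
j = 88, k = -104

Step 4: Verify.
45*(88) + 38*(-104) = 8 = 8 ✓

j = 88, k = -104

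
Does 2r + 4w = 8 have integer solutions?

Step 1: Compute gcd(2, 4).
gcd(2, 4) = 2

Step 2: Check divisibility.
Does 2 divide 8? 8 = 2 x 4, so yes.

By the theorem on linear Diophantine equations, 2r + 4w = 8 has integer solutions if and only if gcd(2, 4) divides 8. Since 2 | 8, solutions exist.

Yes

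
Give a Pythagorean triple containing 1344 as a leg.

We need the other leg and hypotenuse such that 1344² + x² = c².
Take x = 1508, c = 2020: 1344² + 1508² = 1806336 + 2274064 = 4080400 = 2020² ✓
Triple: (1508, 1344, 2020)

(1508, 1344, 2020)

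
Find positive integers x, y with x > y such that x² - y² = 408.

Factor: x² - y² = (x+y)(x-y) = 408.
We need two factors of 408 with the same parity.
Use x+y = 204 and x-y = 2 (product 204·2 = 408).
Adding: 2x = 206, so x = 103.
Subtracting: 2y = 202, so y = 101.
Check: 103² - 101² = 10609 - 10201 = 408 ✓

x = 103, y = 101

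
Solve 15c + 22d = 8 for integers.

Step 1: Check solvability.
gcd(15, 22) = 1
Since 1 divides 8, solutions exist.

Step 2: Apply extended Euclidean algorithm to find gcd.
We find integers such that 15*x0 + 22*y0 = 1

Step 3: Scale the particular solution.
Multiply by 8/1 = 8:
c = 24, d = -16

Step 4: Verify.
15*(24) + 22*(-16) = 8 = 8 ✓

c = 24, d = -16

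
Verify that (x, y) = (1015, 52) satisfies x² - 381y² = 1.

Compute x² = 1015² = 1030225
Compute 381y² = 381·52² = 381·2704 = 1030224
x² - 381y² = 1030225 - 1030224 = 1
Since this equals 1, (1015, 52) is a solution.

Yes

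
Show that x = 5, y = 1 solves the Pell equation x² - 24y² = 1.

Compute x² = 5² = 25
Compute 24y² = 24·1² = 24·1 = 24
x² - 24y² = 25 - 24 = 1
Since this equals 1, (5, 1) is a solution.

Yes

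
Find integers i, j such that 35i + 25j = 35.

Step 1: Check solvability.
gcd(35, 25) = 5
Since 5 divides 35, solutions exist.

Step 2: Apply extended Euclidean algorithm to find gcd.
We find integers such that 35*x0 + 25*y0 = 5

Step 3: Scale the particular solution.
Multiply by 35/5 = 7:
i = -14, j = 21

Step 4: Verify.
35*(-14) + 25*(21) = 35 = 35 ✓

i = -14, j = 21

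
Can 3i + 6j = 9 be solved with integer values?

Step 1: Compute gcd(3, 6).
gcd(3, 6) = 3

Step 2: Check divisibility.
Does 3 divide 9? 9 = 3 x 3, so yes.

By the theorem on linear Diophantine equations, 3i + 6j = 9 has integer solutions if and only if gcd(3, 6) divides 9. Since 3 | 9, solutions exist.

Yes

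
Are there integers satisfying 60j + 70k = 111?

Step 1: Compute gcd(60, 70).
gcd(60, 70) = 10

Step 2: Check divisibility.
Does 10 divide 111? 111 = 10 x 11 + 1, so no.

By the theorem on linear Diophantine equations, 60j + 70k = 111 has integer solutions if and only if gcd(60, 70) divides 111. Since 10 does not divide 111, no solutions exist.

No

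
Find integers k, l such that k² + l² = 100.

We need to find integers k, l > 0 such that k² + l² = 100.
Trying k = 6: l² = 100 - 6² = 100 - 36 = 64
l = 8
Check: 6² + 8² = 36 + 64 = 100 ✓

100 = 6² + 8²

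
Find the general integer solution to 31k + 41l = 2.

Step 1: Compute gcd(31, 41) = 1.
Since 1 divides 2, solutions exist.

Step 2: Find a particular solution using extended Euclidean algorithm.
We get k₀ = 8, l₀ = -6.
Check: 31*8 + 41*-6 = 2 = 2 ✓

Step 3: Write the general solution.
k = 8 + (41/1)t = 8 + 41t
l = -6 - (31/1)t = -6 - 31t
for any integer t.

k = 8 + 41t, l = -6 - 31t for integer t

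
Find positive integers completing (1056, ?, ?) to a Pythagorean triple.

We need the other leg and hypotenuse such that 1056² + x² = c².
Take x = 3800, c = 3944: 1056² + 3800² = 1115136 + 14440000 = 15555136 = 3944² ✓
Triple: (3800, 1056, 3944)

(3800, 1056, 3944)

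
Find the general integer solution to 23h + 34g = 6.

Step 1: Compute gcd(23, 34) = 1.
Since 1 divides 6, solutions exist.

Step 2: Find a particular solution using extended Euclidean algorithm.
We get h₀ = 18, g₀ = -12.
Check: 23*18 + 34*-12 = 6 = 6 ✓

Step 3: Write the general solution.
h = 18 + (34/1)t = 18 + 34t
g = -12 - (23/1)t = -12 - 23t
for any integer t.

h = 18 + 34t, g = -12 - 23t for integer t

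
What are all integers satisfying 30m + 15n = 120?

Step 1: Compute gcd(30, 15) = 15.
Since 15 divides 120, solutions exist.

Step 2: Find a particular solution using extended Euclidean algorithm.
We get m₀ = 0, n₀ = 8.
Check: 30*0 + 15*8 = 120 = 120 ✓

Step 3: Write the general solution.
m = 0 + (15/15)t = 0 + 1t
n = 8 - (30/15)t = 8 - 2t
for any integer t.

m = 0 + 1t, n = 8 - 2t for integer t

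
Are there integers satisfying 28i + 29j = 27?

Step 1: Compute gcd(28, 29).
gcd(28, 29) = 1

Step 2: Check divisibility.
Does 1 divide 27? 27 = 1 x 27, so yes.

By the theorem on linear Diophantine equations, 28i + 29j = 27 has integer solutions if and only if gcd(28, 29) divides 27. Since 1 | 27, solutions exist.

Yes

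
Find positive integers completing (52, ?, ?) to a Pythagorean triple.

We need the other leg and hypotenuse such that 52² + x² = c².
Take x = 165, c = 173: 52² + 165² = 2704 + 27225 = 29929 = 173² ✓
Triple: (165, 52, 173)

(165, 52, 173)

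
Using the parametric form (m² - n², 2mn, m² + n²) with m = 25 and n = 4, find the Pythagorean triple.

a = m² - n² = 625 - 16 = 609
b = 2mn = 2·25·4 = 200
c = m² + n² = 625 + 16 = 641
Verify: 609² + 200² = 370881 + 40000 = 410881 = 641² ✓

(609, 200, 641)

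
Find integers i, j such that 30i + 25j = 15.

Step 1: Check solvability.
gcd(30, 25) = 5
Since 5 divides 15, solutions exist.

Step 2: Apply extended Euclidean algorithm to find gcd.
We find integers such that 30*x0 + 25*y0 = 5

Step 3: Scale the particular solution.
Multiply by 15/5 = 3:
i = 3, j = -3

Step 4: Verify.
30*(3) + 25*(-3) = 15 = 15 ✓

i = 3, j = -3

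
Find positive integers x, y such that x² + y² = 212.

Search for x with 212 - x² a perfect square.
x = 4: 212 - 4² = 212 - 16 = 196 = 14² ✓
So x = 4, y = 14.

x = 4, y = 14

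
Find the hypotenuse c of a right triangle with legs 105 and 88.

c² = a² + b² = 105² + 88² = 11025 + 7744 = 18769
c = 137

137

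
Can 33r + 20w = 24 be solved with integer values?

Step 1: Compute gcd(33, 20).
gcd(33, 20) = 1

Step 2: Check divisibility.
Does 1 divide 24? 24 = 1 x 24, so yes.

By the theorem on linear Diophantine equations, 33r + 20w = 24 has integer solutions if and only if gcd(33, 20) divides 24. Since 1 | 24, solutions exist.

Yes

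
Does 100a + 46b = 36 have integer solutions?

Step 1: Compute gcd(100, 46).
gcd(100, 46) = 2

Step 2: Check divisibility.
Does 2 divide 36? 36 = 2 x 18, so yes.

By the theorem on linear Diophantine equations, 100a + 46b = 36 has integer solutions if and only if gcd(100, 46) divides 36. Since 2 | 36, solutions exist.

Yes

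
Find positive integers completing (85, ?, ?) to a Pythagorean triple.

We need the other leg and hypotenuse such that 85² + x² = c².
Take x = 132, c = 157: 85² + 132² = 7225 + 17424 = 24649 = 157² ✓
Triple: (85, 132, 157)

(85, 132, 157)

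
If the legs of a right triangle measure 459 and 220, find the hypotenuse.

c² = a² + b² = 459² + 220² = 210681 + 48400 = 259081
c = 509

509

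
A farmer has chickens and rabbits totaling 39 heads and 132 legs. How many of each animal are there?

Let c = chickens, r = rabbits.
Heads: c + r = 39
Legs: 2c + 4r = 132
From the first equation, c = 39 - r. Substitute:
2(39 - r) + 4r = 132
78 + 2r = 132
r = (132 - 78)/2 = 27
c = 39 - 27 = 12

Chickens: 12, Rabbits: 27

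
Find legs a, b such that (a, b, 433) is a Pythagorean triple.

We need a² + b² = 433² = 187489.
Trying: 145² + 408² = 21025 + 166464 = 187489 ✓

(145, 408, 433)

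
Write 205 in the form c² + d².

We need to find integers c, d > 0 such that c² + d² = 205.
Trying c = 3: d² = 205 - 3² = 205 - 9 = 196
d = 14
Check: 3² + 14² = 9 + 196 = 205 ✓

205 = 3² + 14²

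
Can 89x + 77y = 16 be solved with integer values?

Step 1: Compute gcd(89, 77).
gcd(89, 77) = 1

Step 2: Check divisibility.
Does 1 divide 16? 16 = 1 x 16, so yes.

By the theorem on linear Diophantine equations, 89x + 77y = 16 has integer solutions if and only if gcd(89, 77) divides 16. Since 1 | 16, solutions exist.

Yes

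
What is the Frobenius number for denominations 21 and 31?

For two coprime denominations a and b, the Frobenius number (largest value not representable as a non-negative combination) is ab - a - b.
Here gcd(21, 31) = 1, so they are coprime.
F(21, 31) = 21·31 - 21 - 31 = 651 - 52 = 599

599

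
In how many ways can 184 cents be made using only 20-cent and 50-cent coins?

We need non-negative integers (x, y) with 20x + 50y = 184.
For each x from 0 to 9, check if (184 - 20x) is a non-negative multiple of 50.
Solutions (x, y): none
Count: 0

0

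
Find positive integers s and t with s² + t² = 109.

We need to find integers s, t > 0 such that s² + t² = 109.
Trying s = 3: t² = 109 - 3² = 109 - 9 = 100
t = 10
Check: 3² + 10² = 9 + 100 = 109 ✓

109 = 3² + 10²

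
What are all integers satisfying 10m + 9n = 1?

Step 1: Compute gcd(10, 9) = 1.
Since 1 divides 1, solutions exist.

Step 2: Find a particular solution using extended Euclidean algorithm.
We get m₀ = 1, n₀ = -1.
Check: 10*1 + 9*-1 = 1 = 1 ✓

Step 3: Write the general solution.
m = 1 + (9/1)t = 1 + 9t
n = -1 - (10/1)t = -1 - 10t
for any integer t.

m = 1 + 9t, n = -1 - 10t for integer t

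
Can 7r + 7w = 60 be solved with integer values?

Step 1: Compute gcd(7, 7).
gcd(7, 7) = 7

Step 2: Check divisibility.
Does 7 divide 60? 60 = 7 x 8 + 4, so no.

By the theorem on linear Diophantine equations, 7r + 7w = 60 has integer solutions if and only if gcd(7, 7) divides 60. Since 7 does not divide 60, no solutions exist.

No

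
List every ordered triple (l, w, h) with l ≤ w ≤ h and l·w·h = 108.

Iterate l from 1 to ⌊108^(1/3)⌋. For each l dividing 108, iterate w ≥ l with w dividing 108/l, and set h = 108/(l·w).
Triples found (12): (1×1×108), (1×2×54), (1×3×36), (1×4×27), (1×6×18), (1×9×12), (2×2×27), (2×3×18), (2×6×9), (3×3×12), (3×4×9), (3×6×6)

(1×1×108), (1×2×54), (1×3×36), (1×4×27), (1×6×18), (1×9×12), (2×2×27), (2×3×18), (2×6×9), (3×3×12), (3×4×9), (3×6×6)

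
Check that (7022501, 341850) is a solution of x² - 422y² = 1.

Compute x² = 7022501² = 49315520295001
Compute 422y² = 422·341850² = 422·116861422500 = 49315520295000
x² - 422y² = 49315520295001 - 49315520295000 = 1
Since this equals 1, (7022501, 341850) is a solution.

Yes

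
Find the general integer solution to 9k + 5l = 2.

Step 1: Compute gcd(9, 5) = 1.
Since 1 divides 2, solutions exist.

Step 2: Find a particular solution using extended Euclidean algorithm.
We get k₀ = -2, l₀ = 4.
Check: 9*-2 + 5*4 = 2 = 2 ✓

Step 3: Write the general solution.
k = -2 + (5/1)t = -2 + 5t
l = 4 - (9/1)t = 4 - 9t
for any integer t.

k = -2 + 5t, l = 4 - 9t for integer t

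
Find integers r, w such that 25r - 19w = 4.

Step 1: Check solvability.
gcd(25, 19) = 1
Since 1 divides 4, solutions exist.

Step 2: Apply extended Euclidean algorithm to find gcd.
We find integers such that 25*x0 + 19*y0 = 1

Step 3: Scale the particular solution.
Multiply by 4/1 = 4:
r = -12, w = -16

Step 4: Verify.
25*(-12) - 19*(-16) = 4 = 4 ✓

r = -12, w = -16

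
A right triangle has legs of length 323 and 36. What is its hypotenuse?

c² = a² + b² = 323² + 36² = 104329 + 1296 = 105625
c = 325

325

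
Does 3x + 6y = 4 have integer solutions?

Step 1: Compute gcd(3, 6).
gcd(3, 6) = 3

Step 2: Check divisibility.
Does 3 divide 4? 4 = 3 x 1 + 1, so no.

By the theorem on linear Diophantine equations, 3x + 6y = 4 has integer solutions if and only if gcd(3, 6) divides 4. Since 3 does not divide 4, no solutions exist.

No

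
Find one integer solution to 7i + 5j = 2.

Step 1: Check solvability.
gcd(7, 5) = 1
Since 1 divides 2, solutions exist.

Step 2: Apply extended Euclidean algorithm to find gcd.
We find integers such that 7*x0 + 5*y0 = 1

Step 3: Scale the particular solution.
Multiply by 2/1 = 2:
i = -4, j = 6

Step 4: Verify.
7*(-4) + 5*(6) = 2 = 2 ✓

i = -4, j = 6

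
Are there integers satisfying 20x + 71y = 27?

Step 1: Compute gcd(20, 71).
gcd(20, 71) = 1

Step 2: Check divisibility.
Does 1 divide 27? 27 = 1 x 27, so yes.

By the theorem on linear Diophantine equations, 20x + 71y = 27 has integer solutions if and only if gcd(20, 71) divides 27. Since 1 | 27, solutions exist.

Yes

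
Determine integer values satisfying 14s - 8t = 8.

Step 1: Check solvability.
gcd(14, 8) = 2
Since 2 divides 8, solutions exist.

Step 2: Apply extended Euclidean algorithm to find gcd.
We find integers such that 14*x0 + 8*y0 = 2

Step 3: Scale the particular solution.
Multiply by 8/2 = 4:
s = -4, t = -8

Step 4: Verify.
14*(-4) - 8*(-8) = 8 = 8 ✓

s = -4, t = -8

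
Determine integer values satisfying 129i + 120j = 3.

Step 1: Check solvability.
gcd(129, 120) = 3
Since 3 divides 3, solutions exist.

Step 2: Apply extended Euclidean algorithm to find gcd.
We find integers such that 129*x0 + 120*y0 = 3

Step 3: Scale the particular solution.
Multiply by 3/3 = 1:
i = -13, j = 14

Step 4: Verify.
129*(-13) + 120*(14) = 3 = 3 ✓

i = -13, j = 14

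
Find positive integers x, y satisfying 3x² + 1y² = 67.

Try small values of x and check whether (67 - 3x²)/1 is a perfect square.
x = 1: 3·1² = 3, so 1y² = 67 - 3 = 64, giving y² = 64, y = 8.
Check: 3·1² + 1·8² = 3 + 64 = 67 ✓

x = 1, y = 8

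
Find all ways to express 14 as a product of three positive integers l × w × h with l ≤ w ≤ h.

Iterate l from 1 to ⌊14^(1/3)⌋. For each l dividing 14, iterate w ≥ l with w dividing 14/l, and set h = 14/(l·w).
Triples found (2): (1×1×14), (1×2×7)

(1×1×14), (1×2×7)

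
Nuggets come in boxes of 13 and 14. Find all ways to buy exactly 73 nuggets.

We need non-negative integers (x, y) with 13x + 14y = 73.
For each x in 0..5, check if 73 - 13x is a non-negative multiple of 14.
No x yields an integer y ≥ 0.

No solution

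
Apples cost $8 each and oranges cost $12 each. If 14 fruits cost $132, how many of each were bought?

Let a = apples, o = oranges.
a + o = 14
8a + 12o = 132
Substitute o = 14 - a:
8a + 12(14 - a) = 132
(8 - 12)a = 132 - 168
-4a = -36
a = 9, o = 14 - 9 = 5

Apples: 9, Oranges: 5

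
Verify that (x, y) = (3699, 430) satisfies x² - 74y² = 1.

Compute x² = 3699² = 13682601
Compute 74y² = 74·430² = 74·184900 = 13682600
x² - 74y² = 13682601 - 13682600 = 1
Since this equals 1, (3699, 430) is a solution.

Yes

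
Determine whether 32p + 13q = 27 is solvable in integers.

Step 1: Compute gcd(32, 13).
gcd(32, 13) = 1

Step 2: Check divisibility.
Does 1 divide 27? 27 = 1 x 27, so yes.

By the theorem on linear Diophantine equations, 32p + 13q = 27 has integer solutions if and only if gcd(32, 13) divides 27. Since 1 | 27, solutions exist.

Yes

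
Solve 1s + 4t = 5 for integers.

Step 1: Check solvability.
gcd(1, 4) = 1
Since 1 divides 5, solutions exist.

Step 2: Apply extended Euclidean algorithm to find gcd.
We find integers such that 1*x0 + 4*y0 = 1

Step 3: Scale the particular solution.
Multiply by 5/1 = 5:
s = 5, t = 0

Step 4: Verify.
1*(5) + 4*(0) = 5 = 5 ✓

s = 5, t = 0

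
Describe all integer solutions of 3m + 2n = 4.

Step 1: Compute gcd(3, 2) = 1.
Since 1 divides 4, solutions exist.

Step 2: Find a particular solution using extended Euclidean algorithm.
We get m₀ = 4, n₀ = -4.
Check: 3*4 + 2*-4 = 4 = 4 ✓

Step 3: Write the general solution.
m = 4 + (2/1)t = 4 + 2t
n = -4 - (3/1)t = -4 - 3t
for any integer t.

m = 4 + 2t, n = -4 - 3t for integer t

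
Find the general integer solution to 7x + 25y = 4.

Step 1: Compute gcd(7, 25) = 1.
Since 1 divides 4, solutions exist.

Step 2: Find a particular solution using extended Euclidean algorithm.
We get x₀ = -28, y₀ = 8.
Check: 7*-28 + 25*8 = 4 = 4 ✓

Step 3: Write the general solution.
x = -28 + (25/1)t = -28 + 25t
y = 8 - (7/1)t = 8 - 7t
for any integer t.

x = -28 + 25t, y = 8 - 7t for integer t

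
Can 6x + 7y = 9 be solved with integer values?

Step 1: Compute gcd(6, 7).
gcd(6, 7) = 1

Step 2: Check divisibility.
Does 1 divide 9? 9 = 1 x 9, so yes.

By the theorem on linear Diophantine equations, 6x + 7y = 9 has integer solutions if and only if gcd(6, 7) divides 9. Since 1 | 9, solutions exist.

Yes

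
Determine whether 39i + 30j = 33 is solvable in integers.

Step 1: Compute gcd(39, 30).
gcd(39, 30) = 3

Step 2: Check divisibility.
Does 3 divide 33? 33 = 3 x 11, so yes.

By the theorem on linear Diophantine equations, 39i + 30j = 33 has integer solutions if and only if gcd(39, 30) divides 33. Since 3 | 33, solutions exist.

Yes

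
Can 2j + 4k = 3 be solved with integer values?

Step 1: Compute gcd(2, 4).
gcd(2, 4) = 2

Step 2: Check divisibility.
Does 2 divide 3? 3 = 2 x 1 + 1, so no.

By the theorem on linear Diophantine equations, 2j + 4k = 3 has integer solutions if and only if gcd(2, 4) divides 3. Since 2 does not divide 3, no solutions exist.

No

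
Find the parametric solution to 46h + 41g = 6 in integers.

Step 1: Compute gcd(46, 41) = 1.
Since 1 divides 6, solutions exist.

Step 2: Find a particular solution using extended Euclidean algorithm.
We get h₀ = -48, g₀ = 54.
Check: 46*-48 + 41*54 = 6 = 6 ✓

Step 3: Write the general solution.
h = -48 + (41/1)t = -48 + 41t
g = 54 - (46/1)t = 54 - 46t
for any integer t.

h = -48 + 41t, g = 54 - 46t for integer t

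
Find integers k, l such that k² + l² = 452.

We need to find integers k, l > 0 such that k² + l² = 452.
Trying k = 14: l² = 452 - 14² = 452 - 196 = 256
l = 16
Check: 14² + 16² = 196 + 256 = 452 ✓

452 = 14² + 16²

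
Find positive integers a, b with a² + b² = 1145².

We need a² + b² = 1145² = 1311025.
Trying: 423² + 1064² = 178929 + 1132096 = 1311025 ✓

(423, 1064, 1145)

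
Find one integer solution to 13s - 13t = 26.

Step 1: Check solvability.
gcd(13, 13) = 13
Since 13 divides 26, solutions exist.

Step 2: Apply extended Euclidean algorithm to find gcd.
We find integers such that 13*x0 + 13*y0 = 13

Step 3: Scale the particular solution.
Multiply by 26/13 = 2:
s = 0, t = -2

Step 4: Verify.
13*(0) - 13*(-2) = 26 = 26 ✓

s = 0, t = -2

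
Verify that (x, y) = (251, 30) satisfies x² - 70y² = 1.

Compute x² = 251² = 63001
Compute 70y² = 70·30² = 70·900 = 63000
x² - 70y² = 63001 - 63000 = 1
Since this equals 1, (251, 30) is a solution.

Yes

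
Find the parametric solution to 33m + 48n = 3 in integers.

Step 1: Compute gcd(33, 48) = 3.
Since 3 divides 3, solutions exist.

Step 2: Find a particular solution using extended Euclidean algorithm.
We get m₀ = 3, n₀ = -2.
Check: 33*3 + 48*-2 = 3 = 3 ✓

Step 3: Write the general solution.
m = 3 + (48/3)t = 3 + 16t
n = -2 - (33/3)t = -2 - 11t
for any integer t.

m = 3 + 16t, n = -2 - 11t for integer t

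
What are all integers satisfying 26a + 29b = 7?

Step 1: Compute gcd(26, 29) = 1.
Since 1 divides 7, solutions exist.

Step 2: Find a particular solution using extended Euclidean algorithm.
We get a₀ = -70, b₀ = 63.
Check: 26*-70 + 29*63 = 7 = 7 ✓

Step 3: Write the general solution.
a = -70 + (29/1)t = -70 + 29t
b = 63 - (26/1)t = 63 - 26t
for any integer t.

a = -70 + 29t, b = 63 - 26t for integer t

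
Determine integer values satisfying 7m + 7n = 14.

Step 1: Check solvability.
gcd(7, 7) = 7
Since 7 divides 14, solutions exist.

Step 2: Apply extended Euclidean algorithm to find gcd.
We find integers such that 7*x0 + 7*y0 = 7

Step 3: Scale the particular solution.
Multiply by 14/7 = 2:
m = 0, n = 2

Step 4: Verify.
7*(0) + 7*(2) = 14 = 14 ✓

m = 0, n = 2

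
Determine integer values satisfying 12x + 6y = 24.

Step 1: Check solvability.
gcd(12, 6) = 6
Since 6 divides 24, solutions exist.

Step 2: Apply extended Euclidean algorithm to find gcd.
We find integers such that 12*x0 + 6*y0 = 6

Step 3: Scale the particular solution.
Multiply by 24/6 = 4:
x = 0, y = 4

Step 4: Verify.
12*(0) + 6*(4) = 24 = 24 ✓

x = 0, y = 4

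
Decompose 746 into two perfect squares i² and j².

We need to find integers i, j > 0 such that i² + j² = 746.
Trying i = 11: j² = 746 - 11² = 746 - 121 = 625
j = 25
Check: 11² + 25² = 121 + 625 = 746 ✓

746 = 11² + 25²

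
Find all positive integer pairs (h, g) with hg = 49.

The positive divisors of 49 are: 1, 7, 49.
Each divisor d gives the pair (d, 49/d):
(1, 49), (7, 7), (49, 1)

(1, 49), (7, 7), (49, 1)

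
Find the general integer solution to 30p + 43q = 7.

Step 1: Compute gcd(30, 43) = 1.
Since 1 divides 7, solutions exist.

Step 2: Find a particular solution using extended Euclidean algorithm.
We get p₀ = -70, q₀ = 49.
Check: 30*-70 + 43*49 = 7 = 7 ✓

Step 3: Write the general solution.
p = -70 + (43/1)t = -70 + 43t
q = 49 - (30/1)t = 49 - 30t
for any integer t.

p = -70 + 43t, q = 49 - 30t for integer t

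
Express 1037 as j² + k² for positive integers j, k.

We need to find integers j, k > 0 such that j² + k² = 1037.
Trying j = 14: k² = 1037 - 14² = 1037 - 196 = 841
k = 29
Check: 14² + 29² = 196 + 841 = 1037 ✓

1037 = 14² + 29²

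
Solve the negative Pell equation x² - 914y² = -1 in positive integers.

We need x² = 914y² - 1. Try successive y:
y = 1: x² = 914·1² - 1 = 913, not a perfect square
y = 2: x² = 914·2² - 1 = 3655, not a perfect square
y = 3: x² = 914·3² - 1 = 8225, not a perfect square
...
y = 185: x² = 914·185² - 1 = 31281649 = 5593² ✓
Check: 5593² - 914·185² = 31281649 - 31281650 = -1 ✓

x = 5593, y = 185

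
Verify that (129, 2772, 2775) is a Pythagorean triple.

Compute a² + b² = 129² + 2772² = 16641 + 7683984 = 7700625
Compute c² = 2775² = 7700625
Since 7700625 = 7700625, confirmed.

Yes, it is a Pythagorean triple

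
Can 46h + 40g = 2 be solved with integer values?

Step 1: Compute gcd(46, 40).
gcd(46, 40) = 2

Step 2: Check divisibility.
Does 2 divide 2? 2 = 2 x 1, so yes.

By the theorem on linear Diophantine equations, 46h + 40g = 2 has integer solutions if and only if gcd(46, 40) divides 2. Since 2 | 2, solutions exist.

Yes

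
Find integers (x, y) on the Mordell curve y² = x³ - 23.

Try small integer x values and check whether x³ - 23 is a perfect square.
x = 3: x³ - 23 = 3³ - 23 = 27 - 23 = 4
Is 4 a perfect square? 2² = 4 ✓
So (x, y) = (3, -2) is a solution.

x = 3, y = -2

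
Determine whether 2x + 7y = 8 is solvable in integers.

Step 1: Compute gcd(2, 7).
gcd(2, 7) = 1

Step 2: Check divisibility.
Does 1 divide 8? 8 = 1 x 8, so yes.

By the theorem on linear Diophantine equations, 2x + 7y = 8 has integer solutions if and only if gcd(2, 7) divides 8. Since 1 | 8, solutions exist.

Yes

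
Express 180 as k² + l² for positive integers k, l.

We need to find integers k, l > 0 such that k² + l² = 180.
Trying k = 6: l² = 180 - 6² = 180 - 36 = 144
l = 12
Check: 6² + 12² = 36 + 144 = 180 ✓

180 = 6² + 12²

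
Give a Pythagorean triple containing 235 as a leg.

We need the other leg and hypotenuse such that 235² + x² = c².
Take x = 1092, c = 1117: 235² + 1092² = 55225 + 1192464 = 1247689 = 1117² ✓
Triple: (235, 1092, 1117)

(235, 1092, 1117)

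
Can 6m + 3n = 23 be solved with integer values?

Step 1: Compute gcd(6, 3).
gcd(6, 3) = 3

Step 2: Check divisibility.
Does 3 divide 23? 23 = 3 x 7 + 2, so no.

By the theorem on linear Diophantine equations, 6m + 3n = 23 has integer solutions if and only if gcd(6, 3) divides 23. Since 3 does not divide 23, no solutions exist.

No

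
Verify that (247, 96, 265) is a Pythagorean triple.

Compute a² + b²:
247² + 96² = 61009 + 9216 = 70225
Compute c²:
265² = 70225
Since 70225 = 70225, it is a Pythagorean triple.

Yes, it is a Pythagorean triple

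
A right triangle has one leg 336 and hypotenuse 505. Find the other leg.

a² = c² - b² = 255025 - 112896 = 142129
a = 377

377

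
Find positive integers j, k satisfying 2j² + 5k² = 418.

Try small values of j and check whether (418 - 2j²)/5 is a perfect square.
j = 7: 2·7² = 98, so 5k² = 418 - 98 = 320, giving k² = 64, k = 8.
Check: 2·7² + 5·8² = 98 + 320 = 418 ✓

j = 7, k = 8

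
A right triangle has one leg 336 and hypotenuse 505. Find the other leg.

a² = c² - b² = 255025 - 112896 = 142129
a = 377

377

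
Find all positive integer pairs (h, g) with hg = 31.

The positive divisors of 31 are: 1, 31.
Each divisor d gives the pair (d, 31/d):
(1, 31), (31, 1)

(1, 31), (31, 1)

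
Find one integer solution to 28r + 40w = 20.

Step 1: Check solvability.
gcd(28, 40) = 4
Since 4 divides 20, solutions exist.

Step 2: Apply extended Euclidean algorithm to find gcd.
We find integers such that 28*x0 + 40*y0 = 4

Step 3: Scale the particular solution.
Multiply by 20/4 = 5:
r = 15, w = -10

Step 4: Verify.
28*(15) + 40*(-10) = 20 = 20 ✓

r = 15, w = -10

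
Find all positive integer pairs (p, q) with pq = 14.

The positive divisors of 14 are: 1, 2, 7, 14.
Each divisor d gives the pair (d, 14/d):
(1, 14), (2, 7), (7, 2), (14, 1)

(1, 14), (2, 7), (7, 2), (14, 1)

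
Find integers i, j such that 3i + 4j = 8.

Step 1: Check solvability.
gcd(3, 4) = 1
Since 1 divides 8, solutions exist.

Step 2: Apply extended Euclidean algorithm to find gcd.
We find integers such that 3*x0 + 4*y0 = 1

Step 3: Scale the particular solution.
Multiply by 8/1 = 8:
i = -8, j = 8

Step 4: Verify.
3*(-8) + 4*(8) = 8 = 8 ✓

i = -8, j = 8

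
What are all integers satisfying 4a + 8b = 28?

Step 1: Compute gcd(4, 8) = 4.
Since 4 divides 28, solutions exist.

Step 2: Find a particular solution using extended Euclidean algorithm.
We get a₀ = 7, b₀ = 0.
Check: 4*7 + 8*0 = 28 = 28 ✓

Step 3: Write the general solution.
a = 7 + (8/4)t = 7 + 2t
b = 0 - (4/4)t = 0 - 1t
for any integer t.

a = 7 + 2t, b = 0 - 1t for integer t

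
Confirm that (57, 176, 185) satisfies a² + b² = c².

Compute a² + b² = 57² + 176² = 3249 + 30976 = 34225
Compute c² = 185² = 34225
Since 34225 = 34225, confirmed.

Yes, it is a Pythagorean triple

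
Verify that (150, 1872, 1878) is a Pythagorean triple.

Compute a² + b² = 150² + 1872² = 22500 + 3504384 = 3526884
Compute c² = 1878² = 3526884
Since 3526884 = 3526884, confirmed.

Yes, it is a Pythagorean triple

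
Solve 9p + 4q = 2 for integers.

Step 1: Check solvability.
gcd(9, 4) = 1
Since 1 divides 2, solutions exist.

Step 2: Apply extended Euclidean algorithm to find gcd.
We find integers such that 9*x0 + 4*y0 = 1

Step 3: Scale the particular solution.
Multiply by 2/1 = 2:
p = 2, q = -4

Step 4: Verify.
9*(2) + 4*(-4) = 2 = 2 ✓

p = 2, q = -4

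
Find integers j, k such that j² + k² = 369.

We need to find integers j, k > 0 such that j² + k² = 369.
Trying j = 12: k² = 369 - 12² = 369 - 144 = 225
k = 15
Check: 12² + 15² = 144 + 225 = 369 ✓

369 = 12² + 15²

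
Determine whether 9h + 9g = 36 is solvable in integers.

Step 1: Compute gcd(9, 9).
gcd(9, 9) = 9

Step 2: Check divisibility.
Does 9 divide 36? 36 = 9 x 4, so yes.

By the theorem on linear Diophantine equations, 9h + 9g = 36 has integer solutions if and only if gcd(9, 9) divides 36. Since 9 | 36, solutions exist.

Yes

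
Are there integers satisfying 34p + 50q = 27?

Step 1: Compute gcd(34, 50).
gcd(34, 50) = 2

Step 2: Check divisibility.
Does 2 divide 27? 27 = 2 x 13 + 1, so no.

By the theorem on linear Diophantine equations, 34p + 50q = 27 has integer solutions if and only if gcd(34, 50) divides 27. Since 2 does not divide 27, no solutions exist.

No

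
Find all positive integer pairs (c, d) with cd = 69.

The positive divisors of 69 are: 1, 3, 23, 69.
Each divisor d gives the pair (d, 69/d):
(1, 69), (3, 23), (23, 3), (69, 1)

(1, 69), (3, 23), (23, 3), (69, 1)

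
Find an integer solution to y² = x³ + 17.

Try small integer x values and check whether x³ + 17 is a perfect square.
x = 8: x³ + 17 = 8³ + 17 = 512 + 17 = 529
Is 529 a perfect square? 23² = 529 ✓
So (x, y) = (8, 23) is a solution.

x = 8, y = 23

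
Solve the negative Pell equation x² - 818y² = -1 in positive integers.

We need x² = 818y² - 1. Try successive y:
y = 1: x² = 818·1² - 1 = 817, not a perfect square
y = 2: x² = 818·2² - 1 = 3271, not a perfect square
y = 3: x² = 818·3² - 1 = 7361, not a perfect square
...
y = 5: x² = 818·5² - 1 = 20449 = 143² ✓
Check: 143² - 818·5² = 20449 - 20450 = -1 ✓

x = 143, y = 5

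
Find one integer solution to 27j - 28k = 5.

Step 1: Check solvability.
gcd(27, 28) = 1
Since 1 divides 5, solutions exist.

Step 2: Apply extended Euclidean algorithm to find gcd.
We find integers such that 27*x0 + 28*y0 = 1

Step 3: Scale the particular solution.
Multiply by 5/1 = 5:
j = -5, k = -5

Step 4: Verify.
27*(-5) - 28*(-5) = 5 = 5 ✓

j = -5, k = -5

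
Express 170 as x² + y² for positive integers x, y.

We need to find integers x, y > 0 such that x² + y² = 170.
Trying x = 1: y² = 170 - 1² = 170 - 1 = 169
y = 13
Check: 1² + 13² = 1 + 169 = 170 ✓

170 = 1² + 13²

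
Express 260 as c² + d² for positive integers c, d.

We need to find integers c, d > 0 such that c² + d² = 260.
Trying c = 2: d² = 260 - 2² = 260 - 4 = 256
d = 16
Check: 2² + 16² = 4 + 256 = 260 ✓

260 = 2² + 16²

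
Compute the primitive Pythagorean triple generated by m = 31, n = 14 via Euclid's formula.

a = m² - n² = 961 - 196 = 765
b = 2mn = 2·31·14 = 868
c = m² + n² = 961 + 196 = 1157
Verify: 765² + 868² = 585225 + 753424 = 1338649 = 1157² ✓

(765, 868, 1157)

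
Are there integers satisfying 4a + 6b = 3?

Step 1: Compute gcd(4, 6).
gcd(4, 6) = 2

Step 2: Check divisibility.
Does 2 divide 3? 3 = 2 x 1 + 1, so no.

By the theorem on linear Diophantine equations, 4a + 6b = 3 has integer solutions if and only if gcd(4, 6) divides 3. Since 2 does not divide 3, no solutions exist.

No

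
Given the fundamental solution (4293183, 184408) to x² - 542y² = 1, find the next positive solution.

Solutions to x² - Dy² = 1 are generated by powers of (x₀ + y₀√D).
The next solution satisfies x₁ + y₁√542 = (x₀ + y₀√542)², giving:
x₁ = x₀² + 542y₀² = 4293183² + 542·184408² = 18431420271489 + 18431420271488 = 36862840542977
y₁ = 2x₀y₀ = 2·4293183·184408 = 1583394581328

Verify: 36862840542977² - 542·1583394581328² = 1358869012896948844184022529 - 1358869012896948844184022528 = 1 ✓

x = 36862840542977, y = 1583394581328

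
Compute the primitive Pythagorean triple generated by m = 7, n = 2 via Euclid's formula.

a = m² - n² = 49 - 4 = 45
b = 2mn = 2·7·2 = 28
c = m² + n² = 49 + 4 = 53
Verify: 45² + 28² = 2025 + 784 = 2809 = 53² ✓

(45, 28, 53)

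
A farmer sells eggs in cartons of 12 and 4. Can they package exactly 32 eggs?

We need non-negative a, b with 12a + 4b = 32.
gcd(12, 4) = 4 divides 32.
Try a = 0: 4b = 32 - 0 = 32, so b = 8.
One way: 0 cartons of 12 and 8 cartons of 4.

Yes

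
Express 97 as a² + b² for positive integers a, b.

We need to find integers a, b > 0 such that a² + b² = 97.
Trying a = 4: b² = 97 - 4² = 97 - 16 = 81
b = 9
Check: 4² + 9² = 16 + 81 = 97 ✓

97 = 4² + 9²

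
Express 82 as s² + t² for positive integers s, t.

We need to find integers s, t > 0 such that s² + t² = 82.
Trying s = 1: t² = 82 - 1² = 82 - 1 = 81
t = 9
Check: 1² + 9² = 1 + 81 = 82 ✓

82 = 1² + 9²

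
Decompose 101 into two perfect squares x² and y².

We need to find integers x, y > 0 such that x² + y² = 101.
Trying x = 1: y² = 101 - 1² = 101 - 1 = 100
y = 10
Check: 1² + 10² = 1 + 100 = 101 ✓

101 = 1² + 10²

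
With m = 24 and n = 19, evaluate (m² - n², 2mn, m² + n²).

a = m² - n² = 576 - 361 = 215
b = 2mn = 2·24·19 = 912
c = m² + n² = 576 + 361 = 937
Verify: 215² + 912² = 46225 + 831744 = 877969 = 937² ✓

(215, 912, 937)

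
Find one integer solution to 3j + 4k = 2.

Step 1: Check solvability.
gcd(3, 4) = 1
Since 1 divides 2, solutions exist.

Step 2: Apply extended Euclidean algorithm to find gcd.
We find integers such that 3*x0 + 4*y0 = 1

Step 3: Scale the particular solution.
Multiply by 2/1 = 2:
j = -2, k = 2

Step 4: Verify.
3*(-2) + 4*(2) = 2 = 2 ✓

j = -2, k = 2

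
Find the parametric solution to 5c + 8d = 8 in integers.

Step 1: Compute gcd(5, 8) = 1.
Since 1 divides 8, solutions exist.

Step 2: Find a particular solution using extended Euclidean algorithm.
We get c₀ = -24, d₀ = 16.
Check: 5*-24 + 8*16 = 8 = 8 ✓

Step 3: Write the general solution.
c = -24 + (8/1)t = -24 + 8t
d = 16 - (5/1)t = 16 - 5t
for any integer t.

c = -24 + 8t, d = 16 - 5t for integer t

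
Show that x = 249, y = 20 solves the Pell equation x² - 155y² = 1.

Compute x² = 249² = 62001
Compute 155y² = 155·20² = 155·400 = 62000
x² - 155y² = 62001 - 62000 = 1
Since this equals 1, (249, 20) is a solution.

Yes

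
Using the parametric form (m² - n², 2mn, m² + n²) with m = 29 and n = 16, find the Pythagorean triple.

a = m² - n² = 841 - 256 = 585
b = 2mn = 2·29·16 = 928
c = m² + n² = 841 + 256 = 1097
Verify: 585² + 928² = 342225 + 861184 = 1203409 = 1097² ✓

(585, 928, 1097)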